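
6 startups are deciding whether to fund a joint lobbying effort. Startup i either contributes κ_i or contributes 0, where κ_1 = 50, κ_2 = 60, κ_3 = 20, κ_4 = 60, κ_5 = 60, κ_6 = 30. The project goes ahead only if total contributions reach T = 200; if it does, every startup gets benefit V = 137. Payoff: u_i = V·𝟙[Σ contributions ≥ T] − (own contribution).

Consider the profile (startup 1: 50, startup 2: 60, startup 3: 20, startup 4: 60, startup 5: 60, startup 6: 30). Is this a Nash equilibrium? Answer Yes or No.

Total = 280 ≥ 200: provided.
Startup 1 (pledges 50, payoff 87): dropping to 0 → total 230, payoff 137. Profitable deviation.

No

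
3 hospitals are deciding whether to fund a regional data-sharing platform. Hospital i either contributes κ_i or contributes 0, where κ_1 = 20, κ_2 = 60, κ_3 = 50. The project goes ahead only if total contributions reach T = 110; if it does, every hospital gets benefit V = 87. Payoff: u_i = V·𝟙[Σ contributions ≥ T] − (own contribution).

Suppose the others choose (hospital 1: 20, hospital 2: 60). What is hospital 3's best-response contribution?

50

Others' total = 80. Contributing 50 brings total to 130 ≥ 110: gain V − κ_3 = 37.
Best response: 50.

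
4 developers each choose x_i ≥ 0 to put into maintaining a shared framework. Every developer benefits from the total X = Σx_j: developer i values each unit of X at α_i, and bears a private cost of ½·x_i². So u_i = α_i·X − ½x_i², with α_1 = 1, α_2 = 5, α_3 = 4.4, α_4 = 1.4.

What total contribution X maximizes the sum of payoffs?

47.2

Planner FOC: ∂(Σu_j)/∂x_i = (Σα_j) − x_i = 0, so x_i^SO = Σα_j = 11.8 for every i; X^SO = 47.2.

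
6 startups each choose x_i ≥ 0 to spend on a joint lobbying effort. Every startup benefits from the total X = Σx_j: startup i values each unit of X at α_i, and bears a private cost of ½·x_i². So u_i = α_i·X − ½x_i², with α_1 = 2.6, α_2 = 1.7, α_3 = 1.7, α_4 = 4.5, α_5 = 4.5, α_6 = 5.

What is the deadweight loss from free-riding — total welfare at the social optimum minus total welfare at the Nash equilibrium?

Startup i's FOC: ∂u_i/∂x_i = α_i − x_i = 0, so x_i* = α_i.
NE contributions = (2.6, 1.7, 1.7, 4.5, 4.5, 5); X = 20.
W^NE = (Σα)·X − ½Σα_i² = 20² − ½·78.04 = 360.98.
Planner sets x_i = Σα_j = 20 for every i, so X^SO = 6·20 = 120.
W^SO = (Σα)·X^SO − ½·6·(Σα)² = (6/2)·20² = 1200.
Deadweight loss = W^SO − W^NE = 839.02.

839.02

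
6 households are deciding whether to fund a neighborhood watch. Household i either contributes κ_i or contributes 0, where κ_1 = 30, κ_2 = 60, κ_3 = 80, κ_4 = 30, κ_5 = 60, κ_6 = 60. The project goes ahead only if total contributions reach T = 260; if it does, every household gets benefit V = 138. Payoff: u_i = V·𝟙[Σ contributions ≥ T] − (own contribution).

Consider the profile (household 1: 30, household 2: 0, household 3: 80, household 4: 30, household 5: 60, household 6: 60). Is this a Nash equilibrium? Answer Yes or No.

Total = 260 ≥ 260: provided.
Household 1 (pledges 30, payoff 108): dropping to 0 → total 230, payoff 0. No gain.
Household 2 (pledges 0, payoff 138): pledging 60 → total 320, payoff 78. No gain.
Household 3 (pledges 80, payoff 58): dropping to 0 → total 180, payoff 0. No gain.
Household 4 (pledges 30, payoff 108): dropping to 0 → total 230, payoff 0. No gain.
Household 5 (pledges 60, payoff 78): dropping to 0 → total 200, payoff 0. No gain.
Household 6 (pledges 60, payoff 78): dropping to 0 → total 200, payoff 0. No gain.

Yes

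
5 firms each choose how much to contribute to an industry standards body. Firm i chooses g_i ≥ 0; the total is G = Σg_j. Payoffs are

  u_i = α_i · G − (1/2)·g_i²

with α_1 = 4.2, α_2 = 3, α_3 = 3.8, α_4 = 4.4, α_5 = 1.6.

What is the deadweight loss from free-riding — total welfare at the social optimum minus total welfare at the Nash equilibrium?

Firm i's FOC: ∂u_i/∂g_i = α_i − g_i = 0, so g_i* = α_i.
NE contributions = (4.2, 3, 3.8, 4.4, 1.6); G = 17.
W^NE = (Σα)·G − ½Σα_i² = 17² − ½·63 = 257.5.
Planner sets g_i = Σα_j = 17 for every i, so G^SO = 5·17 = 85.
W^SO = (Σα)·G^SO − ½·5·(Σα)² = (5/2)·17² = 722.5.
Deadweight loss = W^SO − W^NE = 465.

465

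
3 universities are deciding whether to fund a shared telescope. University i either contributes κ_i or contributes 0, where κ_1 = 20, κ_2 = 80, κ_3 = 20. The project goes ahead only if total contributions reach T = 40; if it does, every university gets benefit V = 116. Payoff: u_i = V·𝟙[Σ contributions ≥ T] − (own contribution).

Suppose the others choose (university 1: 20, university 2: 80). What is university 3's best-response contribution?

Others' total = 100 ≥ 40; contributing adds cost 20 for no extra benefit.
Best response: 0.

0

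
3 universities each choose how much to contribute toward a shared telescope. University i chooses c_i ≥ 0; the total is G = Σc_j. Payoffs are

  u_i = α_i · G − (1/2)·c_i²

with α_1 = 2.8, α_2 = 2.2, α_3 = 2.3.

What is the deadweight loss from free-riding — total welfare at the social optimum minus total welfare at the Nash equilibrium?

University i's FOC: ∂u_i/∂c_i = α_i − c_i = 0, so c_i* = α_i.
NE contributions = (2.8, 2.2, 2.3); G = 7.3.
W^NE = (Σα)·G − ½Σα_i² = 7.3² − ½·17.97 = 44.305.
Planner sets c_i = Σα_j = 7.3 for every i, so G^SO = 3·7.3 = 21.9.
W^SO = (Σα)·G^SO − ½·3·(Σα)² = (3/2)·7.3² = 79.935.
Deadweight loss = W^SO − W^NE = 35.63.

35.63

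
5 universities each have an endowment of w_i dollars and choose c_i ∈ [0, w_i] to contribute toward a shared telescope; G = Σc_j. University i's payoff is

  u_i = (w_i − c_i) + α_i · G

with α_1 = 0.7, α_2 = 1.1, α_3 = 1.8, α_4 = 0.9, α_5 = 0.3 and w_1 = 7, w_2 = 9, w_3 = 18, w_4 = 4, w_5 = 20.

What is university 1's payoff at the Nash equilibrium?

∂u_i/∂c_i = α_i − 1, so university i contributes w_i if α_i > 1, else 0.
α_i > 1 for i ∈ {2, 3}; NE contributions (0, 9, 18, 0, 0), G = 27.
u_1 = (7 − 0) + 0.7·27 = 25.9.

25.9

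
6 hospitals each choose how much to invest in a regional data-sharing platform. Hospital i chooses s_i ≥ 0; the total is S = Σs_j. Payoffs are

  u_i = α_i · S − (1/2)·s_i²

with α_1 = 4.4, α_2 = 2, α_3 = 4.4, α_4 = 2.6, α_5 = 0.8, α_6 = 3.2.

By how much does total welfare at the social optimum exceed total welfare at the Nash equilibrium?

Hospital i's FOC: ∂u_i/∂s_i = α_i − s_i = 0, so s_i* = α_i.
NE contributions = (4.4, 2, 4.4, 2.6, 0.8, 3.2); S = 17.4.
W^NE = (Σα)·S − ½Σα_i² = 17.4² − ½·60.36 = 272.58.
Planner sets s_i = Σα_j = 17.4 for every i, so S^SO = 6·17.4 = 104.4.
W^SO = (Σα)·S^SO − ½·6·(Σα)² = (6/2)·17.4² = 908.28.
Deadweight loss = W^SO − W^NE = 635.7.

635.7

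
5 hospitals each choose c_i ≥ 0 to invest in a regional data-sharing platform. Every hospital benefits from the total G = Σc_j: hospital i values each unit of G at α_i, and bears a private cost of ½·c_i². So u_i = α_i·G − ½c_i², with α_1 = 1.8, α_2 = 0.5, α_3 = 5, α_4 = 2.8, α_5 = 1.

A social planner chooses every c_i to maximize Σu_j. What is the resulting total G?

Planner FOC: ∂(Σu_j)/∂c_i = (Σα_j) − c_i = 0, so c_i^SO = Σα_j = 11.1 for every i; G^SO = 55.5.

55.5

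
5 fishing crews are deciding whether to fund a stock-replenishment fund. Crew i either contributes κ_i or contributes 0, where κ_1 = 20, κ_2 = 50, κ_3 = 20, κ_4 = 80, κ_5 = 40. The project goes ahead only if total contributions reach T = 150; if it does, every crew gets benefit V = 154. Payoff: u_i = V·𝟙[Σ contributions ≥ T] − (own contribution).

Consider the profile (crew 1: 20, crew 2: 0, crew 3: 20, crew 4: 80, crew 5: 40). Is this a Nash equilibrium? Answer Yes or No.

Total = 160 ≥ 150: provided.
Crew 1 (pledges 20, payoff 134): dropping to 0 → total 140, payoff 0. No gain.
Crew 2 (pledges 0, payoff 154): pledging 50 → total 210, payoff 104. No gain.
Crew 3 (pledges 20, payoff 134): dropping to 0 → total 140, payoff 0. No gain.
Crew 4 (pledges 80, payoff 74): dropping to 0 → total 80, payoff 0. No gain.
Crew 5 (pledges 40, payoff 114): dropping to 0 → total 120, payoff 0. No gain.

Yes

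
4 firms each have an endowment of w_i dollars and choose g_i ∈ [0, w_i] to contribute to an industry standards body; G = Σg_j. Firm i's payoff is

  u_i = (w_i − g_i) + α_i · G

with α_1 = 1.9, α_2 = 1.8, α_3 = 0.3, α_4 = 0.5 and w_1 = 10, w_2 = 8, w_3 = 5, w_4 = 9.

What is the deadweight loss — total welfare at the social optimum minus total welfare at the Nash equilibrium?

49

∂u_i/∂g_i = α_i − 1, so firm i contributes w_i if α_i > 1, else 0.
α_i > 1 for i ∈ {1, 2}; NE contributions (10, 8, 0, 0), G = 18.
W^NE = Σw_i − G^NE + (Σα_i)·G^NE = 32 + 3.5·18 = 95.
Planner: ∂(Σu_j)/∂g_i = Σα_j − 1 = 3.5 > 0, so everyone contributes w_i; G^SO = 32, W^SO = 32 + 3.5·32 = 144.
Deadweight loss = 49.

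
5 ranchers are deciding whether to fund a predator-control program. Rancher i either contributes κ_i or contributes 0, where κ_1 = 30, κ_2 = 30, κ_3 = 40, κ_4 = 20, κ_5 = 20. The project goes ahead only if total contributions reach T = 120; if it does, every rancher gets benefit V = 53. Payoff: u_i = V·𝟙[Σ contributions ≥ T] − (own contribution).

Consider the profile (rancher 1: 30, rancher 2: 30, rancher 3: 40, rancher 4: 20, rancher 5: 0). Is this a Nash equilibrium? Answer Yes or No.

Yes

Total = 120 ≥ 120: provided.
Rancher 1 (pledges 30, payoff 23): dropping to 0 → total 90, payoff 0. No gain.
Rancher 2 (pledges 30, payoff 23): dropping to 0 → total 90, payoff 0. No gain.
Rancher 3 (pledges 40, payoff 13): dropping to 0 → total 80, payoff 0. No gain.
Rancher 4 (pledges 20, payoff 33): dropping to 0 → total 100, payoff 0. No gain.
Rancher 5 (pledges 0, payoff 53): pledging 20 → total 140, payoff 33. No gain.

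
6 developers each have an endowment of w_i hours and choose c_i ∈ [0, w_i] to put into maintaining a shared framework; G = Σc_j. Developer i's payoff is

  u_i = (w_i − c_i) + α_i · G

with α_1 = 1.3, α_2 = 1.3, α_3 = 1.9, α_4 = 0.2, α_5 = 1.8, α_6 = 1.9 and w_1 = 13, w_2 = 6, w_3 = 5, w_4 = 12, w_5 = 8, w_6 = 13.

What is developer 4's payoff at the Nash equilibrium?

∂u_i/∂c_i = α_i − 1, so developer i contributes w_i if α_i > 1, else 0.
α_i > 1 for i ∈ {1, 2, 3, 5, 6}; NE contributions (13, 6, 5, 0, 8, 13), G = 45.
u_4 = (12 − 0) + 0.2·45 = 21.

21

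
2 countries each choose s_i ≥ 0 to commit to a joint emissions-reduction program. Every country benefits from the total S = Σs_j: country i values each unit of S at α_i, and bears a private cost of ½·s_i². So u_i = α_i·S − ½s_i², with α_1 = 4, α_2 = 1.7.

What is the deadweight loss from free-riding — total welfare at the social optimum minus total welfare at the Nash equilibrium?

Country i's FOC: ∂u_i/∂s_i = α_i − s_i = 0, so s_i* = α_i.
NE contributions = (4, 1.7); S = 5.7.
W^NE = (Σα)·S − ½Σα_i² = 5.7² − ½·18.89 = 23.045.
Planner sets s_i = Σα_j = 5.7 for every i, so S^SO = 2·5.7 = 11.4.
W^SO = (Σα)·S^SO − ½·2·(Σα)² = (2/2)·5.7² = 32.49.
Deadweight loss = W^SO − W^NE = 9.445.

9.445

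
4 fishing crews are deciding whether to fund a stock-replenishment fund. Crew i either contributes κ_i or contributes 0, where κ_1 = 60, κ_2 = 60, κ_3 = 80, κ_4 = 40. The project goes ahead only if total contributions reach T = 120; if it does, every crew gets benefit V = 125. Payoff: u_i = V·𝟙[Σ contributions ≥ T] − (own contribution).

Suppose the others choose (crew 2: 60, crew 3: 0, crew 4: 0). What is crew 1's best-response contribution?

Others' total = 60. Contributing 60 brings total to 120 ≥ 120: gain V − κ_1 = 65.
Best response: 60.

60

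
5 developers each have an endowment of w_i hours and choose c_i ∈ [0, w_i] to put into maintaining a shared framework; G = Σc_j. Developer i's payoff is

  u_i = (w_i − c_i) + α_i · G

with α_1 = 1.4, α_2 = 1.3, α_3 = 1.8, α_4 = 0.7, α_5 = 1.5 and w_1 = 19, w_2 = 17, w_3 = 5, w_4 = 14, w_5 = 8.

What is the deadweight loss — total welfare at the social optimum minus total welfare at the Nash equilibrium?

79.8

∂u_i/∂c_i = α_i − 1, so developer i contributes w_i if α_i > 1, else 0.
α_i > 1 for i ∈ {1, 2, 3, 5}; NE contributions (19, 17, 5, 0, 8), G = 49.
W^NE = Σw_i − G^NE + (Σα_i)·G^NE = 63 + 5.7·49 = 342.3.
Planner: ∂(Σu_j)/∂c_i = Σα_j − 1 = 5.7 > 0, so everyone contributes w_i; G^SO = 63, W^SO = 63 + 5.7·63 = 422.1.
Deadweight loss = 79.8.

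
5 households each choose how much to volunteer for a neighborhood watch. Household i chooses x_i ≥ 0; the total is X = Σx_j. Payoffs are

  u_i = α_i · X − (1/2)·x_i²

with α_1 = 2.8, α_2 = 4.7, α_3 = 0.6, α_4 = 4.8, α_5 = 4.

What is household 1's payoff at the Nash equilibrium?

43.4

Household i's FOC: ∂u_i/∂x_i = α_i − x_i = 0, so x_i* = α_i.
NE contributions = (2.8, 4.7, 0.6, 4.8, 4); X = 16.9.
u_1 = α_1·X − ½·(x_1)² = 2.8·16.9 − ½·2.8² = 43.4.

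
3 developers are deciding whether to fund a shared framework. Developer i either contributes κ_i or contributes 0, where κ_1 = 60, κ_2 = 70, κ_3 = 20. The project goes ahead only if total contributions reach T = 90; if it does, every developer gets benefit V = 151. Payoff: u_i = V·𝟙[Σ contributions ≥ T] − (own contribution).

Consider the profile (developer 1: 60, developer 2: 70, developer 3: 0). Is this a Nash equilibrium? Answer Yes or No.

Total = 130 ≥ 90: provided.
Developer 1 (pledges 60, payoff 91): dropping to 0 → total 70, payoff 0. No gain.
Developer 2 (pledges 70, payoff 81): dropping to 0 → total 60, payoff 0. No gain.
Developer 3 (pledges 0, payoff 151): pledging 20 → total 150, payoff 131. No gain.

Yes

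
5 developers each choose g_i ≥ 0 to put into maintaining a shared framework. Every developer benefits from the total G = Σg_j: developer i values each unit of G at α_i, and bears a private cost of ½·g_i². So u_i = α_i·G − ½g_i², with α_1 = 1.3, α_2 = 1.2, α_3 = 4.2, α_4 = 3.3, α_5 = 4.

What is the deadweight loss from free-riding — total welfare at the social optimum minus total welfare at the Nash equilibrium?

317.83

Developer i's FOC: ∂u_i/∂g_i = α_i − g_i = 0, so g_i* = α_i.
NE contributions = (1.3, 1.2, 4.2, 3.3, 4); G = 14.
W^NE = (Σα)·G − ½Σα_i² = 14² − ½·47.66 = 172.17.
Planner sets g_i = Σα_j = 14 for every i, so G^SO = 5·14 = 70.
W^SO = (Σα)·G^SO − ½·5·(Σα)² = (5/2)·14² = 490.
Deadweight loss = W^SO − W^NE = 317.83.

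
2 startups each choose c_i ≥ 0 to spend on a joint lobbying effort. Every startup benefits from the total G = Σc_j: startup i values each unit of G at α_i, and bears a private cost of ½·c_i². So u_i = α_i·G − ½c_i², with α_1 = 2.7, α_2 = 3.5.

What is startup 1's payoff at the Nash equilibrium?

13.095

Startup i's FOC: ∂u_i/∂c_i = α_i − c_i = 0, so c_i* = α_i.
NE contributions = (2.7, 3.5); G = 6.2.
u_1 = α_1·G − ½·(c_1)² = 2.7·6.2 − ½·2.7² = 13.095.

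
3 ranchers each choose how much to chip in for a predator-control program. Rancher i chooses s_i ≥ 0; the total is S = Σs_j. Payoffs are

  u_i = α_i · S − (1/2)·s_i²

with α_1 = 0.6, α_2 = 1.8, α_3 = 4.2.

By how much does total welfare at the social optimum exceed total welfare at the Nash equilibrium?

32.4

Rancher i's FOC: ∂u_i/∂s_i = α_i − s_i = 0, so s_i* = α_i.
NE contributions = (0.6, 1.8, 4.2); S = 6.6.
W^NE = (Σα)·S − ½Σα_i² = 6.6² − ½·21.24 = 32.94.
Planner sets s_i = Σα_j = 6.6 for every i, so S^SO = 3·6.6 = 19.8.
W^SO = (Σα)·S^SO − ½·3·(Σα)² = (3/2)·6.6² = 65.34.
Deadweight loss = W^SO − W^NE = 32.4.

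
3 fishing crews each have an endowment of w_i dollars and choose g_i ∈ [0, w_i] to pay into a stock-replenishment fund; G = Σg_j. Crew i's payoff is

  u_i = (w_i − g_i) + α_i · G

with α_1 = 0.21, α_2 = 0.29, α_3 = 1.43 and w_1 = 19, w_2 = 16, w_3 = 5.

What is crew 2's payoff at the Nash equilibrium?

17.45

∂u_i/∂g_i = α_i − 1, so crew i contributes w_i if α_i > 1, else 0.
α_i > 1 for i ∈ {3}; NE contributions (0, 0, 5), G = 5.
u_2 = (16 − 0) + 0.29·5 = 17.45.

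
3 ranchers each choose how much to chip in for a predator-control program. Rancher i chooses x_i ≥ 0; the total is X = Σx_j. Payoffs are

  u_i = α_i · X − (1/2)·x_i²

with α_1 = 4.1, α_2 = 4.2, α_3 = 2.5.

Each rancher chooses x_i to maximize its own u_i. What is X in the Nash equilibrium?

10.8

Rancher i's FOC: ∂u_i/∂x_i = α_i − x_i = 0, so x_i* = α_i.
NE contributions = (4.1, 4.2, 2.5); X = 10.8.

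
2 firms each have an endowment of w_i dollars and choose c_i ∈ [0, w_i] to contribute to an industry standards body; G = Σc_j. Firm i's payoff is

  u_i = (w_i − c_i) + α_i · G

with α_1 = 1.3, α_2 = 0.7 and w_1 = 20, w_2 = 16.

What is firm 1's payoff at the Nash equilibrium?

∂u_i/∂c_i = α_i − 1, so firm i contributes w_i if α_i > 1, else 0.
α_i > 1 for i ∈ {1}; NE contributions (20, 0), G = 20.
u_1 = (20 − 20) + 1.3·20 = 26.

26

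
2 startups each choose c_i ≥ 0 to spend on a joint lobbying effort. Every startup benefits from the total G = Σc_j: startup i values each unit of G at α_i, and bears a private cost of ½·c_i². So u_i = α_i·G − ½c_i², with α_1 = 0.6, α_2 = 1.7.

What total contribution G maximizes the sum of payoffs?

Planner FOC: ∂(Σu_j)/∂c_i = (Σα_j) − c_i = 0, so c_i^SO = Σα_j = 2.3 for every i; G^SO = 4.6.

4.6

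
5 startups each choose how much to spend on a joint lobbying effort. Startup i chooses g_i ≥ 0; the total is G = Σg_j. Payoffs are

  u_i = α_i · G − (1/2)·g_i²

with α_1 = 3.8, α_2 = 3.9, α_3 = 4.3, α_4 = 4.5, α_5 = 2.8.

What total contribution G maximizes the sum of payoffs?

96.5

Planner FOC: ∂(Σu_j)/∂g_i = (Σα_j) − g_i = 0, so g_i^SO = Σα_j = 19.3 for every i; G^SO = 96.5.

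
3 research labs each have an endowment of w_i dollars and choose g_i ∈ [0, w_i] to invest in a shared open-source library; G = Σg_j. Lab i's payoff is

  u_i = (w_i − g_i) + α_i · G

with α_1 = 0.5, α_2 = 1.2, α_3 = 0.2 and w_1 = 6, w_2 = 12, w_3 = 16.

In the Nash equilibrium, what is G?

∂u_i/∂g_i = α_i − 1, so lab i contributes w_i if α_i > 1, else 0.
α_i > 1 for i ∈ {2}; NE contributions (0, 12, 0), G = 12.

12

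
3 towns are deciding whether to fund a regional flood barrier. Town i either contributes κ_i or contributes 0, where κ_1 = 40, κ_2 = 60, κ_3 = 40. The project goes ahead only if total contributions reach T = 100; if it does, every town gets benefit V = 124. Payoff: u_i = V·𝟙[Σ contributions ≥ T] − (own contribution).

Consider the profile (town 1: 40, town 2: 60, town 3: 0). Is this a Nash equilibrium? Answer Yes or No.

Yes

Total = 100 ≥ 100: provided.
Town 1 (pledges 40, payoff 84): dropping to 0 → total 60, payoff 0. No gain.
Town 2 (pledges 60, payoff 64): dropping to 0 → total 40, payoff 0. No gain.
Town 3 (pledges 0, payoff 124): pledging 40 → total 140, payoff 84. No gain.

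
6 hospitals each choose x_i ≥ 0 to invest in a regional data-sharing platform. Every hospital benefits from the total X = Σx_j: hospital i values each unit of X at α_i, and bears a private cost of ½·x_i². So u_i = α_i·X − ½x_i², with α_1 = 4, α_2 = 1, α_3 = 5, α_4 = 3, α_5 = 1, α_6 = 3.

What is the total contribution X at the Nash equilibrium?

17

Hospital i's FOC: ∂u_i/∂x_i = α_i − x_i = 0, so x_i* = α_i.
NE contributions = (4, 1, 5, 3, 1, 3); X = 17.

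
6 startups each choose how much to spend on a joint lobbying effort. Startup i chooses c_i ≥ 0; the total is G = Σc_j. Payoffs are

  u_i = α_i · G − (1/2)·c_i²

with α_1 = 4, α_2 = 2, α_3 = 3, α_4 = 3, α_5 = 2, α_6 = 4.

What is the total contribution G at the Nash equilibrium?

18

Startup i's FOC: ∂u_i/∂c_i = α_i − c_i = 0, so c_i* = α_i.
NE contributions = (4, 2, 3, 3, 2, 4); G = 18.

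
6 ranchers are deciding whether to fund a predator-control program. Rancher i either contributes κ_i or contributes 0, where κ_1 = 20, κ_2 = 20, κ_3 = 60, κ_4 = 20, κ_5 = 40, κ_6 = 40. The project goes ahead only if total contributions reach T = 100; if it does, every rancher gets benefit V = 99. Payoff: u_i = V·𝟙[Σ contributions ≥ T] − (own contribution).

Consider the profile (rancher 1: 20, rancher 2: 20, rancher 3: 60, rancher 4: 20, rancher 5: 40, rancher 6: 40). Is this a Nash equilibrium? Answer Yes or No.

No

Total = 200 ≥ 100: provided.
Rancher 1 (pledges 20, payoff 79): dropping to 0 → total 180, payoff 99. Profitable deviation.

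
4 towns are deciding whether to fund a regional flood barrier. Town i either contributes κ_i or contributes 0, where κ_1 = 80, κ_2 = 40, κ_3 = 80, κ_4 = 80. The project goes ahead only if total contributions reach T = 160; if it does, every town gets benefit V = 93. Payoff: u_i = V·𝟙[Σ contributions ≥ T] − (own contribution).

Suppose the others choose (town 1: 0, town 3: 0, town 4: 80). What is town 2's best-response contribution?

0

Others' total = 80. Even contributing 40 gives 120 < 160: no benefit either way.
Best response: 0.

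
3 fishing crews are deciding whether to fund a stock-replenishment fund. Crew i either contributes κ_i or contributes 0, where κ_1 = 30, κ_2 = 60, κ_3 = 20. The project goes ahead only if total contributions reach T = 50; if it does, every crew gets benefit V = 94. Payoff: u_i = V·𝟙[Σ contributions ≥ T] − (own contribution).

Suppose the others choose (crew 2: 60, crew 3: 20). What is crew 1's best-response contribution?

Others' total = 80 ≥ 50; contributing adds cost 30 for no extra benefit.
Best response: 0.

0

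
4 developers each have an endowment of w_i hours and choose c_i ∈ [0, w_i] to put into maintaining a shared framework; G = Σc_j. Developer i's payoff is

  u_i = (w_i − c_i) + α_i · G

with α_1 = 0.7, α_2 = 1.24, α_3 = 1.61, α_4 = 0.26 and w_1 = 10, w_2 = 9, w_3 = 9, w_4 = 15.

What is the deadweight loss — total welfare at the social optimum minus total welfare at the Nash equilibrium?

70.25

∂u_i/∂c_i = α_i − 1, so developer i contributes w_i if α_i > 1, else 0.
α_i > 1 for i ∈ {2, 3}; NE contributions (0, 9, 9, 0), G = 18.
W^NE = Σw_i − G^NE + (Σα_i)·G^NE = 43 + 2.81·18 = 93.58.
Planner: ∂(Σu_j)/∂c_i = Σα_j − 1 = 2.81 > 0, so everyone contributes w_i; G^SO = 43, W^SO = 43 + 2.81·43 = 163.83.
Deadweight loss = 70.25.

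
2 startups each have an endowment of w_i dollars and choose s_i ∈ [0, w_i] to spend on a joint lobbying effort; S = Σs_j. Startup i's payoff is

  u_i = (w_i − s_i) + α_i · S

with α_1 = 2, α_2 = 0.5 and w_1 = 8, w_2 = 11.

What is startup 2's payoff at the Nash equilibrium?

15

∂u_i/∂s_i = α_i − 1, so startup i contributes w_i if α_i > 1, else 0.
α_i > 1 for i ∈ {1}; NE contributions (8, 0), S = 8.
u_2 = (11 − 0) + 0.5·8 = 15.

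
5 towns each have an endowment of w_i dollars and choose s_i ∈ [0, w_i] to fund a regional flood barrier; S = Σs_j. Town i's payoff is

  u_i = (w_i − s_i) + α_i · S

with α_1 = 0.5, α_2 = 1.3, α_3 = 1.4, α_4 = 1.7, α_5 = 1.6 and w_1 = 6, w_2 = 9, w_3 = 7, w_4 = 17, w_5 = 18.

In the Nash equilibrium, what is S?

51

∂u_i/∂s_i = α_i − 1, so town i contributes w_i if α_i > 1, else 0.
α_i > 1 for i ∈ {2, 3, 4, 5}; NE contributions (0, 9, 7, 17, 18), S = 51.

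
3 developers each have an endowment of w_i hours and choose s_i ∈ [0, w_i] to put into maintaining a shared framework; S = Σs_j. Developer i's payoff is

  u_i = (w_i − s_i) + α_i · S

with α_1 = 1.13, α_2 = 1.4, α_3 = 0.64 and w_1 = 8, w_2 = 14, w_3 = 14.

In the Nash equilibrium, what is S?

22

∂u_i/∂s_i = α_i − 1, so developer i contributes w_i if α_i > 1, else 0.
α_i > 1 for i ∈ {1, 2}; NE contributions (8, 14, 0), S = 22.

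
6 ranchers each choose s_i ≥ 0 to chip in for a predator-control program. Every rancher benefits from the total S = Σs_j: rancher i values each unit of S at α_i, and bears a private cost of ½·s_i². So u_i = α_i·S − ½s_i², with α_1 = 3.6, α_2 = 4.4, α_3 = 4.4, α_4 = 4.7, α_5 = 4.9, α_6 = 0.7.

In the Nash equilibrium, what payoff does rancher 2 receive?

90.2

Rancher i's FOC: ∂u_i/∂s_i = α_i − s_i = 0, so s_i* = α_i.
NE contributions = (3.6, 4.4, 4.4, 4.7, 4.9, 0.7); S = 22.7.
u_2 = α_2·S − ½·(s_2)² = 4.4·22.7 − ½·4.4² = 90.2.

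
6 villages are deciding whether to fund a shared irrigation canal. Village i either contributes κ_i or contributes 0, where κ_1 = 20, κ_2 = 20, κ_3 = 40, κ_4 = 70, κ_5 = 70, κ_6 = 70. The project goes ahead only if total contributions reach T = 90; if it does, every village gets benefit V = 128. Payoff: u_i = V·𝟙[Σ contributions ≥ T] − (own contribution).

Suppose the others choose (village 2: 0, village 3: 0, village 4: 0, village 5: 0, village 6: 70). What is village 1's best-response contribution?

20

Others' total = 70. Contributing 20 brings total to 90 ≥ 90: gain V − κ_1 = 108.
Best response: 20.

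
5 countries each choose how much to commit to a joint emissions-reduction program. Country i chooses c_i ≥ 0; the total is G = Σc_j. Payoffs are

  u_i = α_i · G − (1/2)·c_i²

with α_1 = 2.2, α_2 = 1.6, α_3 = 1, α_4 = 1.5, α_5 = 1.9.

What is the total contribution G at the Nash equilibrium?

8.2

Country i's FOC: ∂u_i/∂c_i = α_i − c_i = 0, so c_i* = α_i.
NE contributions = (2.2, 1.6, 1, 1.5, 1.9); G = 8.2.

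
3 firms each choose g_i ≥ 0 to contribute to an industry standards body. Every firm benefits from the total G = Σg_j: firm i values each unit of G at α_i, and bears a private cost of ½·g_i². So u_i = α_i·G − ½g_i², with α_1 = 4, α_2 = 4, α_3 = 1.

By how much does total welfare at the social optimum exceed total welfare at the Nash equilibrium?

Firm i's FOC: ∂u_i/∂g_i = α_i − g_i = 0, so g_i* = α_i.
NE contributions = (4, 4, 1); G = 9.
W^NE = (Σα)·G − ½Σα_i² = 9² − ½·33 = 64.5.
Planner sets g_i = Σα_j = 9 for every i, so G^SO = 3·9 = 27.
W^SO = (Σα)·G^SO − ½·3·(Σα)² = (3/2)·9² = 121.5.
Deadweight loss = W^SO − W^NE = 57.

57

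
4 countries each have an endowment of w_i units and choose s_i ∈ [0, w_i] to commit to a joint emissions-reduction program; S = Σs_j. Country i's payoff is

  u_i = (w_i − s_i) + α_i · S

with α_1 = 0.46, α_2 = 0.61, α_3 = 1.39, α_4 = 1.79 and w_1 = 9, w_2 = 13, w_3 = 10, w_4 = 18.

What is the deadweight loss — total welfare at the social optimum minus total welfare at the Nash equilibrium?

∂u_i/∂s_i = α_i − 1, so country i contributes w_i if α_i > 1, else 0.
α_i > 1 for i ∈ {3, 4}; NE contributions (0, 0, 10, 18), S = 28.
W^NE = Σw_i − S^NE + (Σα_i)·S^NE = 50 + 3.25·28 = 141.
Planner: ∂(Σu_j)/∂s_i = Σα_j − 1 = 3.25 > 0, so everyone contributes w_i; S^SO = 50, W^SO = 50 + 3.25·50 = 212.5.
Deadweight loss = 71.5.

71.5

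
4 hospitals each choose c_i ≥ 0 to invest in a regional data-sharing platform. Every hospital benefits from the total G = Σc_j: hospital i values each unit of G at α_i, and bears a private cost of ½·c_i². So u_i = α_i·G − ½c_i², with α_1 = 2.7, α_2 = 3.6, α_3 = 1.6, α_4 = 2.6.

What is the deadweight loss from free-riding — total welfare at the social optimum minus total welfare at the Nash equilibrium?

125.035

Hospital i's FOC: ∂u_i/∂c_i = α_i − c_i = 0, so c_i* = α_i.
NE contributions = (2.7, 3.6, 1.6, 2.6); G = 10.5.
W^NE = (Σα)·G − ½Σα_i² = 10.5² − ½·29.57 = 95.465.
Planner sets c_i = Σα_j = 10.5 for every i, so G^SO = 4·10.5 = 42.
W^SO = (Σα)·G^SO − ½·4·(Σα)² = (4/2)·10.5² = 220.5.
Deadweight loss = W^SO − W^NE = 125.035.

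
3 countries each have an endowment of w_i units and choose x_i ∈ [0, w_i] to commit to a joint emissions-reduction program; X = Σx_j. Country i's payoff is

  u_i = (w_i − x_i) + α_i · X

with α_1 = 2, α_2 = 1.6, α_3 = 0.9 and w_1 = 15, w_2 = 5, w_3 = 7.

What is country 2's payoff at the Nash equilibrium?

32

∂u_i/∂x_i = α_i − 1, so country i contributes w_i if α_i > 1, else 0.
α_i > 1 for i ∈ {1, 2}; NE contributions (15, 5, 0), X = 20.
u_2 = (5 − 5) + 1.6·20 = 32.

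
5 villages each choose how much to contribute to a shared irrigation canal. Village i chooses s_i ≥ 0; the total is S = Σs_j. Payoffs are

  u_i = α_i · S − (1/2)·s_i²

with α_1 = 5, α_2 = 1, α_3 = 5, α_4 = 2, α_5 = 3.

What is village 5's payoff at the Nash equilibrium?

Village i's FOC: ∂u_i/∂s_i = α_i − s_i = 0, so s_i* = α_i.
NE contributions = (5, 1, 5, 2, 3); S = 16.
u_5 = α_5·S − ½·(s_5)² = 3·16 − ½·3² = 43.5.

43.5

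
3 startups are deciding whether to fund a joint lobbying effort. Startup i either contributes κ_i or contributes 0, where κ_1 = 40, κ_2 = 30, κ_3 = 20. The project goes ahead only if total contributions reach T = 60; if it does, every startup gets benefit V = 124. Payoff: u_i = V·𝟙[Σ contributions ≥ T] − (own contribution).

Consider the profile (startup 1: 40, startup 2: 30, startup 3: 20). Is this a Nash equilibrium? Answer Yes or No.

No

Total = 90 ≥ 60: provided.
Startup 1 (pledges 40, payoff 84): dropping to 0 → total 50, payoff 0. No gain.
Startup 2 (pledges 30, payoff 94): dropping to 0 → total 60, payoff 124. Profitable deviation.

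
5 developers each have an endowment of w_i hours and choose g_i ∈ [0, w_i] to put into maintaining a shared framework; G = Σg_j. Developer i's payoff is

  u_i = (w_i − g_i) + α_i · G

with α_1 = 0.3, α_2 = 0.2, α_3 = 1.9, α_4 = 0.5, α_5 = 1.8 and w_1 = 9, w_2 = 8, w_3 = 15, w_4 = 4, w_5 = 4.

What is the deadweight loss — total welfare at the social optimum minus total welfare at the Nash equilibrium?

∂u_i/∂g_i = α_i − 1, so developer i contributes w_i if α_i > 1, else 0.
α_i > 1 for i ∈ {3, 5}; NE contributions (0, 0, 15, 0, 4), G = 19.
W^NE = Σw_i − G^NE + (Σα_i)·G^NE = 40 + 3.7·19 = 110.3.
Planner: ∂(Σu_j)/∂g_i = Σα_j − 1 = 3.7 > 0, so everyone contributes w_i; G^SO = 40, W^SO = 40 + 3.7·40 = 188.
Deadweight loss = 77.7.

77.7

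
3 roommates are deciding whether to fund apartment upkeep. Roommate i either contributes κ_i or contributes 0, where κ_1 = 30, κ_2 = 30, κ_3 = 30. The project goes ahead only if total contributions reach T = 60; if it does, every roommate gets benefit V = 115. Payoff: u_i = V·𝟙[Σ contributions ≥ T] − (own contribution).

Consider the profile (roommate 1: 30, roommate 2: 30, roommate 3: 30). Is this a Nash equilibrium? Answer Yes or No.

No

Total = 90 ≥ 60: provided.
Roommate 1 (pledges 30, payoff 85): dropping to 0 → total 60, payoff 115. Profitable deviation.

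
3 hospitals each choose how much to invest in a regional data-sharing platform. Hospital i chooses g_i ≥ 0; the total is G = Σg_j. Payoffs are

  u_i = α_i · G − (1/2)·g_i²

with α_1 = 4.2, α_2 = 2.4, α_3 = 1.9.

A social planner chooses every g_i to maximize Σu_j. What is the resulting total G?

Planner FOC: ∂(Σu_j)/∂g_i = (Σα_j) − g_i = 0, so g_i^SO = Σα_j = 8.5 for every i; G^SO = 25.5.

25.5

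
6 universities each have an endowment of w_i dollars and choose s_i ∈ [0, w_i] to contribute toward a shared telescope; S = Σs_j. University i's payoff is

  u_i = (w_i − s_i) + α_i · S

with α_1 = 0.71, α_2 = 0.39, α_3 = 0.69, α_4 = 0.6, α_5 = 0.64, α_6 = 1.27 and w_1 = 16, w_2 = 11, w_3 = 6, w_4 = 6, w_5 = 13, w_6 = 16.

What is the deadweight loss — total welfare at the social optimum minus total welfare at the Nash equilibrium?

171.6

∂u_i/∂s_i = α_i − 1, so university i contributes w_i if α_i > 1, else 0.
α_i > 1 for i ∈ {6}; NE contributions (0, 0, 0, 0, 0, 16), S = 16.
W^NE = Σw_i − S^NE + (Σα_i)·S^NE = 68 + 3.3·16 = 120.8.
Planner: ∂(Σu_j)/∂s_i = Σα_j − 1 = 3.3 > 0, so everyone contributes w_i; S^SO = 68, W^SO = 68 + 3.3·68 = 292.4.
Deadweight loss = 171.6.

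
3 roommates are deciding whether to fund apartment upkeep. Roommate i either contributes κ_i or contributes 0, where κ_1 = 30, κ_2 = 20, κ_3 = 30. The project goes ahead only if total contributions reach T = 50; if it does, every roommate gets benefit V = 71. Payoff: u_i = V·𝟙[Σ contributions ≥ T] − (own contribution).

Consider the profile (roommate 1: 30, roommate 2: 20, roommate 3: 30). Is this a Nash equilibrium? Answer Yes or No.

Total = 80 ≥ 50: provided.
Roommate 1 (pledges 30, payoff 41): dropping to 0 → total 50, payoff 71. Profitable deviation.

No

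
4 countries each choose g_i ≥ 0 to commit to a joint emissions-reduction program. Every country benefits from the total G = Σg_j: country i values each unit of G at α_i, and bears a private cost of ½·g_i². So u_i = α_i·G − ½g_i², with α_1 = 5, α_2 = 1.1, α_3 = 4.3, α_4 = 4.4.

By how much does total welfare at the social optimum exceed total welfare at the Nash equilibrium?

Country i's FOC: ∂u_i/∂g_i = α_i − g_i = 0, so g_i* = α_i.
NE contributions = (5, 1.1, 4.3, 4.4); G = 14.8.
W^NE = (Σα)·G − ½Σα_i² = 14.8² − ½·64.06 = 187.01.
Planner sets g_i = Σα_j = 14.8 for every i, so G^SO = 4·14.8 = 59.2.
W^SO = (Σα)·G^SO − ½·4·(Σα)² = (4/2)·14.8² = 438.08.
Deadweight loss = W^SO − W^NE = 251.07.

251.07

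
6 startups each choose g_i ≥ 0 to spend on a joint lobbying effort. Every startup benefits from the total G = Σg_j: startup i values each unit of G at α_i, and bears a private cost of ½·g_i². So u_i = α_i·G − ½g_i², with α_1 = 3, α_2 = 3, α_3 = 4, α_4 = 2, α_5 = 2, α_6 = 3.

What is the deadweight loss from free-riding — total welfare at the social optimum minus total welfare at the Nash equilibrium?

603.5

Startup i's FOC: ∂u_i/∂g_i = α_i − g_i = 0, so g_i* = α_i.
NE contributions = (3, 3, 4, 2, 2, 3); G = 17.
W^NE = (Σα)·G − ½Σα_i² = 17² − ½·51 = 263.5.
Planner sets g_i = Σα_j = 17 for every i, so G^SO = 6·17 = 102.
W^SO = (Σα)·G^SO − ½·6·(Σα)² = (6/2)·17² = 867.
Deadweight loss = W^SO − W^NE = 603.5.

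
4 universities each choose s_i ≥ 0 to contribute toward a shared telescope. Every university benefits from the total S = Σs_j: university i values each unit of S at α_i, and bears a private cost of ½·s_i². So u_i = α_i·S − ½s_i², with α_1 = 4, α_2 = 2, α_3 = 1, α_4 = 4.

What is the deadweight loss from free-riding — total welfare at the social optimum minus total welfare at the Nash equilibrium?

139.5

University i's FOC: ∂u_i/∂s_i = α_i − s_i = 0, so s_i* = α_i.
NE contributions = (4, 2, 1, 4); S = 11.
W^NE = (Σα)·S − ½Σα_i² = 11² − ½·37 = 102.5.
Planner sets s_i = Σα_j = 11 for every i, so S^SO = 4·11 = 44.
W^SO = (Σα)·S^SO − ½·4·(Σα)² = (4/2)·11² = 242.
Deadweight loss = W^SO − W^NE = 139.5.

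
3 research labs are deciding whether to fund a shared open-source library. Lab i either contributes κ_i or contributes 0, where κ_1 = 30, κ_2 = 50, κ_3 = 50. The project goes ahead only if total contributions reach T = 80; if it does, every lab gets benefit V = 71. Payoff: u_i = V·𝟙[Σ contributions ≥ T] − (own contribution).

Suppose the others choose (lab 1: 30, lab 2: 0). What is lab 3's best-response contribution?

Others' total = 30. Contributing 50 brings total to 80 ≥ 80: gain V − κ_3 = 21.
Best response: 50.

50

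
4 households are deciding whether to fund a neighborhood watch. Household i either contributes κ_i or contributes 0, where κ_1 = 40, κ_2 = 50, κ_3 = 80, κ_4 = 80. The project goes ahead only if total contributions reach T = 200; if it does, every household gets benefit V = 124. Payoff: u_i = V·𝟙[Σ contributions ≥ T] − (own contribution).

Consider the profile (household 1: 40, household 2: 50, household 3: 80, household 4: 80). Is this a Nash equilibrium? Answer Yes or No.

Total = 250 ≥ 200: provided.
Household 1 (pledges 40, payoff 84): dropping to 0 → total 210, payoff 124. Profitable deviation.

No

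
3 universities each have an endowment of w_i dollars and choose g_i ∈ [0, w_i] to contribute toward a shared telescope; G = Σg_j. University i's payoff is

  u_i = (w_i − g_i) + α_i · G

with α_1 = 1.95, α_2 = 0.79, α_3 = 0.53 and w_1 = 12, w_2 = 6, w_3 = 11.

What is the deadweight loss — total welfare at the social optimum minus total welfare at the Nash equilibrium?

38.59

∂u_i/∂g_i = α_i − 1, so university i contributes w_i if α_i > 1, else 0.
α_i > 1 for i ∈ {1}; NE contributions (12, 0, 0), G = 12.
W^NE = Σw_i − G^NE + (Σα_i)·G^NE = 29 + 2.27·12 = 56.24.
Planner: ∂(Σu_j)/∂g_i = Σα_j − 1 = 2.27 > 0, so everyone contributes w_i; G^SO = 29, W^SO = 29 + 2.27·29 = 94.83.
Deadweight loss = 38.59.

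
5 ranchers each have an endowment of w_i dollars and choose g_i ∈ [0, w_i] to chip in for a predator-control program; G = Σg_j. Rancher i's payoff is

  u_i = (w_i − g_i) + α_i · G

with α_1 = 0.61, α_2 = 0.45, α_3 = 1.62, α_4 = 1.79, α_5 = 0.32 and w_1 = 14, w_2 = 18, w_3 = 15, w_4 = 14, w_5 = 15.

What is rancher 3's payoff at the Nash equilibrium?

∂u_i/∂g_i = α_i − 1, so rancher i contributes w_i if α_i > 1, else 0.
α_i > 1 for i ∈ {3, 4}; NE contributions (0, 0, 15, 14, 0), G = 29.
u_3 = (15 − 15) + 1.62·29 = 46.98.

46.98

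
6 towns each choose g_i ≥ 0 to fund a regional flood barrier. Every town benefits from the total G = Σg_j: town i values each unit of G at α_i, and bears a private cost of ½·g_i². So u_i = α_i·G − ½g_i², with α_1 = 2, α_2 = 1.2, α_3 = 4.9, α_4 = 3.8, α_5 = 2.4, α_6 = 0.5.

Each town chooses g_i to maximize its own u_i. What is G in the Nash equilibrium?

Town i's FOC: ∂u_i/∂g_i = α_i − g_i = 0, so g_i* = α_i.
NE contributions = (2, 1.2, 4.9, 3.8, 2.4, 0.5); G = 14.8.

14.8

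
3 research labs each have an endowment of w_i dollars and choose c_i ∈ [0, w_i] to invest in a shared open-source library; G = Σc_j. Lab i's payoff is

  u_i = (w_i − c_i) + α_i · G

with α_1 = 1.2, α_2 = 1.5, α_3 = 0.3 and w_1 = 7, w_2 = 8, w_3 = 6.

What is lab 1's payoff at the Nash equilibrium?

18

∂u_i/∂c_i = α_i − 1, so lab i contributes w_i if α_i > 1, else 0.
α_i > 1 for i ∈ {1, 2}; NE contributions (7, 8, 0), G = 15.
u_1 = (7 − 7) + 1.2·15 = 18.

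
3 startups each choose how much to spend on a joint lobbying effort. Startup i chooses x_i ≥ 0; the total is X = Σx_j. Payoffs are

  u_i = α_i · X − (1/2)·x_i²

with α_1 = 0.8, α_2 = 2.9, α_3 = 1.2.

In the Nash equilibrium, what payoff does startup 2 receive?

10.005

Startup i's FOC: ∂u_i/∂x_i = α_i − x_i = 0, so x_i* = α_i.
NE contributions = (0.8, 2.9, 1.2); X = 4.9.
u_2 = α_2·X − ½·(x_2)² = 2.9·4.9 − ½·2.9² = 10.005.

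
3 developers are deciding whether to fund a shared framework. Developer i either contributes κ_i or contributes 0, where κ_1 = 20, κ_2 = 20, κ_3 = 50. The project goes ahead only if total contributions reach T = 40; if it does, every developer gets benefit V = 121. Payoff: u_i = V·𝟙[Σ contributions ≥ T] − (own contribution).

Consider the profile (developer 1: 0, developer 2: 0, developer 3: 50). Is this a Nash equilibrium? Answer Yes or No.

Total = 50 ≥ 40: provided.
Developer 1 (pledges 0, payoff 121): pledging 20 → total 70, payoff 101. No gain.
Developer 2 (pledges 0, payoff 121): pledging 20 → total 70, payoff 101. No gain.
Developer 3 (pledges 50, payoff 71): dropping to 0 → total 0, payoff 0. No gain.

Yes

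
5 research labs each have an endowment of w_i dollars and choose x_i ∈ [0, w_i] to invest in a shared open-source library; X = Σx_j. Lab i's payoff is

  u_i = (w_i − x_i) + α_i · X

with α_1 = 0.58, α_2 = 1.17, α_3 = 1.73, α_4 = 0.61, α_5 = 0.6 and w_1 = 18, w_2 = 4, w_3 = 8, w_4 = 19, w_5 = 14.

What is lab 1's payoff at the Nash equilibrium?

∂u_i/∂x_i = α_i − 1, so lab i contributes w_i if α_i > 1, else 0.
α_i > 1 for i ∈ {2, 3}; NE contributions (0, 4, 8, 0, 0), X = 12.
u_1 = (18 − 0) + 0.58·12 = 24.96.

24.96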